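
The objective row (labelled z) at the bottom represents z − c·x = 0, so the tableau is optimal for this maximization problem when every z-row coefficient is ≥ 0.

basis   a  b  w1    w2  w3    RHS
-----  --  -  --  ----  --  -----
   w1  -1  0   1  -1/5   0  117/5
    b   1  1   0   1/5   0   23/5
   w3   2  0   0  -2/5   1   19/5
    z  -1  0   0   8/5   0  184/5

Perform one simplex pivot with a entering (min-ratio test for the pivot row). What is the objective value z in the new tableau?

387/10

Ratio test on column a — row 1: entry -1 ≤ 0; row 2: (23/5)/1 = 23/5; row 3: (19/5)/2 = 19/10. Minimum is 19/10 at row 3 (w3 leaves); pivot element 2.
Pivot on row 3; the z-row RHS becomes 184/5 − (-1)·(19/10) = 387/10.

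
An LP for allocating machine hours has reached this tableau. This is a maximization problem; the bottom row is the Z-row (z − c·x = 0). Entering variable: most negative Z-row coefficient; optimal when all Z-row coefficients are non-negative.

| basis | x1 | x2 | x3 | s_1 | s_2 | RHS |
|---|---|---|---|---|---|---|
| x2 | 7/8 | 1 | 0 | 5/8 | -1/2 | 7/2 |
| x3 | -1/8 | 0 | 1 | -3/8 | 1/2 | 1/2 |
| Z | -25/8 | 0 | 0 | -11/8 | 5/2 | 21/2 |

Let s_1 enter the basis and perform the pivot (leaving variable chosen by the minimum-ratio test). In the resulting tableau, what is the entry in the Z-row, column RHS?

91/5

Ratio test on column s_1 — row 1: (7/2)/(5/8) = 28/5; row 2: entry -3/8 ≤ 0. Minimum is 28/5 at row 1 (x2 leaves); pivot element 5/8.
Divide row 1 by 5/8; eliminate column s_1 from the other rows.
Z-row update in column RHS: 21/2 − (-11/8)·(28/5) = 91/5.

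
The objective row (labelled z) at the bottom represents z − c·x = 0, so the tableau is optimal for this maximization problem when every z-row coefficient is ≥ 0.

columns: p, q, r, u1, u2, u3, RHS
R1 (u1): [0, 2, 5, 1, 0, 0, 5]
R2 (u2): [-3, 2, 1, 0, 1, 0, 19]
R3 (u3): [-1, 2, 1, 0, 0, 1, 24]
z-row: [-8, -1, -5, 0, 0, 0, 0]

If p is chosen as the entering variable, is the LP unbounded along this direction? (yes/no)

yes

Every constraint-row entry in column p is ≤ 0, so increasing p is unbounded.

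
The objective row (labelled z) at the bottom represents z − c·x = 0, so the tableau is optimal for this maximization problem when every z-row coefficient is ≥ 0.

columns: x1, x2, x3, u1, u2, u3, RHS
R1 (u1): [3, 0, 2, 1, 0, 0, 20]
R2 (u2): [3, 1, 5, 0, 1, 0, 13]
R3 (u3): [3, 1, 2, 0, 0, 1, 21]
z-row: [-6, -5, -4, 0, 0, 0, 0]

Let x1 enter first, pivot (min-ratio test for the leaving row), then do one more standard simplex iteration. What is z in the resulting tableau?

65

Ratio test on column x1 — row 1: 20/3 = 20/3; row 2: 13/3 = 13/3; row 3: 21/3 = 7. Minimum is 13/3 at row 2 (u2 leaves); pivot element 3.
Pivot on row 2; the z-row RHS becomes 0 − (-6)·(13/3) = 26.
Next entering variable (most negative z-row entry -3): x2.
Ratio test on column x2 — row 1: entry -1 ≤ 0; row 2: (13/3)/(1/3) = 13; row 3: entry 0 ≤ 0. Minimum is 13 at row 2 (x1 leaves); pivot element 1/3.
After the second pivot the z-row RHS is 26 − (-3)·13 = 65.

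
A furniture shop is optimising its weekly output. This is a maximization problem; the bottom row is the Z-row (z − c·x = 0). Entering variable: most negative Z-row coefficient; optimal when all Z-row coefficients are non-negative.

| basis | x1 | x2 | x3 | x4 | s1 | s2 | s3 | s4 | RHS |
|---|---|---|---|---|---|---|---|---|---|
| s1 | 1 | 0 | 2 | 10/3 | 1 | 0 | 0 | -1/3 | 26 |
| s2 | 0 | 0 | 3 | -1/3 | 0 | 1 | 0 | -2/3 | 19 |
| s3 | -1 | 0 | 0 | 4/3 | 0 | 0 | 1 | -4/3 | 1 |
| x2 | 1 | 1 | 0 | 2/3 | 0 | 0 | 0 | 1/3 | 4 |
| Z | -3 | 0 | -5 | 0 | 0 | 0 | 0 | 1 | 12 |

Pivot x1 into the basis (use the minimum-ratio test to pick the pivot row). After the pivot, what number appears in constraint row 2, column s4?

-2/3

Ratio test on column x1 — row 1: 26/1 = 26; row 2: entry 0 ≤ 0; row 3: entry -1 ≤ 0; row 4: 4/1 = 4. Minimum is 4 at row 4 (x2 leaves); pivot element 1.
Divide row 4 by 1; eliminate column x1 from the other rows.
Row 2 update in column s4: -2/3 − 0·(1/3) = -2/3.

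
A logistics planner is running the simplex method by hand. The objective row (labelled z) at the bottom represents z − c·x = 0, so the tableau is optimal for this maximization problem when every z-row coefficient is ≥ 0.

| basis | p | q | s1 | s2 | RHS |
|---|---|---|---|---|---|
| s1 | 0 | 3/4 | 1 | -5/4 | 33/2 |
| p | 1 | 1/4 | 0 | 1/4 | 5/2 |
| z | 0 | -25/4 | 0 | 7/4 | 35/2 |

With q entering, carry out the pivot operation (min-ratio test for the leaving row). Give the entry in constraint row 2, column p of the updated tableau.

Ratio test on column q — row 1: (33/2)/(3/4) = 22; row 2: (5/2)/(1/4) = 10. Minimum is 10 at row 2 (p leaves); pivot element 1/4.
Divide row 2 by 1/4; eliminate column q from the other rows.
In the new row 2, the p entry is the old entry divided by the pivot: 1/(1/4) = 4.

4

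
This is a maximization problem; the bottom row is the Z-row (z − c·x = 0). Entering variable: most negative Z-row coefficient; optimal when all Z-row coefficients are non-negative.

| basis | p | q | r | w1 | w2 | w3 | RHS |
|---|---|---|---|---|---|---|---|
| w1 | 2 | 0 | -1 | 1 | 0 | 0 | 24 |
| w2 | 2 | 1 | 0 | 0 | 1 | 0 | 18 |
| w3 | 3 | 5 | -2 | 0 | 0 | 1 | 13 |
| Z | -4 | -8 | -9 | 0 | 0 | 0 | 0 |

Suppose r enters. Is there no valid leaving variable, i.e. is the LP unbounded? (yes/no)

yes

Every constraint-row entry in column r is ≤ 0, so increasing r is unbounded.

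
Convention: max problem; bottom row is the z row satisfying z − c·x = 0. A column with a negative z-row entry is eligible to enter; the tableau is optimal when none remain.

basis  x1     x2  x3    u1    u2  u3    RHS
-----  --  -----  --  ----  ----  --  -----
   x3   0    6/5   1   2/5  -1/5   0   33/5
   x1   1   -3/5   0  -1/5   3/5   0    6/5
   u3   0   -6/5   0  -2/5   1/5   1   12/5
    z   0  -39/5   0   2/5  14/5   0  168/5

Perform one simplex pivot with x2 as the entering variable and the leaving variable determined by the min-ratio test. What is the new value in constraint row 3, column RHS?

Ratio test on column x2 — row 1: (33/5)/(6/5) = 11/2; row 2: entry -3/5 ≤ 0; row 3: entry -6/5 ≤ 0. Minimum is 11/2 at row 1 (x3 leaves); pivot element 6/5.
Divide row 1 by 6/5; eliminate column x2 from the other rows.
Row 3 update in column RHS: 12/5 − (-6/5)·(11/2) = 9.

9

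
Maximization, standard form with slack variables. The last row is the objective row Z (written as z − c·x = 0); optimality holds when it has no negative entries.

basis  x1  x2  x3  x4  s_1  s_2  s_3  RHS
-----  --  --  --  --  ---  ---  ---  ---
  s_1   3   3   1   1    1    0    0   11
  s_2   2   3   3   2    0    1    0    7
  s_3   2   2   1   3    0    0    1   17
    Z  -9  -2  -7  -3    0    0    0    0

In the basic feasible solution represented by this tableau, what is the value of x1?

x1 is not in the basis, so in the current basic feasible solution x1 = 0.

0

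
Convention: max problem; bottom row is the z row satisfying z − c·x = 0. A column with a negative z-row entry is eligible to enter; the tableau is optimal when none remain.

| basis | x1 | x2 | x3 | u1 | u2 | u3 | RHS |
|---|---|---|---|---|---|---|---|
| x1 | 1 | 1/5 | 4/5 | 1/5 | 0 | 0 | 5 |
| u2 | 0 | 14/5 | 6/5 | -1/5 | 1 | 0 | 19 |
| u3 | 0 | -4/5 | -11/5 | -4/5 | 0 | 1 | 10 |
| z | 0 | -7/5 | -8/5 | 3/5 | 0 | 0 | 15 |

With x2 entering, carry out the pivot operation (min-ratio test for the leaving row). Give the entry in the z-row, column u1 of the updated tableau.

1/2

Ratio test on column x2 — row 1: 5/(1/5) = 25; row 2: 19/(14/5) = 95/14; row 3: entry -4/5 ≤ 0. Minimum is 95/14 at row 2 (u2 leaves); pivot element 14/5.
Divide row 2 by 14/5; eliminate column x2 from the other rows.
z-row update in column u1: 3/5 − (-7/5)·(-1/14) = 1/2.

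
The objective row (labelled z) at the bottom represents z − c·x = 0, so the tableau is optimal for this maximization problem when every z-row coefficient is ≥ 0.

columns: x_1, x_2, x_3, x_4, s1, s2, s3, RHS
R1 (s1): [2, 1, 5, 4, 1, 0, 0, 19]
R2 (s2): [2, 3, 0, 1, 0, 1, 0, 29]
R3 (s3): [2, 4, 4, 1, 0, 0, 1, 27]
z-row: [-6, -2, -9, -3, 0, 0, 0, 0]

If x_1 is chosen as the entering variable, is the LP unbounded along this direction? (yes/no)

Column x_1 has positive entries in row(s) 1, 2, 3, so the ratio test bounds it — not unbounded.

no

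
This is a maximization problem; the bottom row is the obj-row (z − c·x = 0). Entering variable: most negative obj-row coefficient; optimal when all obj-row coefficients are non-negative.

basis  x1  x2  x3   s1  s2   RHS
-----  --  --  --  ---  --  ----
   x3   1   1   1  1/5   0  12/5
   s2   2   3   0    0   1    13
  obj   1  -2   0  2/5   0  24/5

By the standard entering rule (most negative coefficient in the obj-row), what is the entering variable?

Negative obj-row entries: x2: -2.
The most negative is -2 in column x2, so x2 enters.

x2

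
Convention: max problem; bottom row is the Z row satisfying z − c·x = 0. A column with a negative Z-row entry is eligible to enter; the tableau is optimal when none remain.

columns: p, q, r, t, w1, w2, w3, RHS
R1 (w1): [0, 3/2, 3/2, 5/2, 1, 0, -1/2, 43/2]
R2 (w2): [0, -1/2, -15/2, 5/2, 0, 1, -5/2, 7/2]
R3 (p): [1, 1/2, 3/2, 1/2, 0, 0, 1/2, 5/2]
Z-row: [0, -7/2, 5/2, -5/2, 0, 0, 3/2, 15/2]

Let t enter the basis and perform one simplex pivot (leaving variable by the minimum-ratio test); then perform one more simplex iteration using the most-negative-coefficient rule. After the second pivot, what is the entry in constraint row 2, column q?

2/5

Ratio test on column t — row 1: (43/2)/(5/2) = 43/5; row 2: (7/2)/(5/2) = 7/5; row 3: (5/2)/(1/2) = 5. Minimum is 7/5 at row 2 (w2 leaves); pivot element 5/2.
Divide row 2 by 5/2; eliminate column t from the other rows.
Second iteration: most negative Z-row entry is -5 in column r, so r enters.
Ratio test on column r — row 1: 18/9 = 2; row 2: entry -3 ≤ 0; row 3: (9/5)/3 = 3/5. Minimum is 3/5 at row 3 (p leaves); pivot element 3.
Divide row 3 by 3; eliminate column r from the other rows.
After both pivots, the entry at constraint row 2, column q is 2/5.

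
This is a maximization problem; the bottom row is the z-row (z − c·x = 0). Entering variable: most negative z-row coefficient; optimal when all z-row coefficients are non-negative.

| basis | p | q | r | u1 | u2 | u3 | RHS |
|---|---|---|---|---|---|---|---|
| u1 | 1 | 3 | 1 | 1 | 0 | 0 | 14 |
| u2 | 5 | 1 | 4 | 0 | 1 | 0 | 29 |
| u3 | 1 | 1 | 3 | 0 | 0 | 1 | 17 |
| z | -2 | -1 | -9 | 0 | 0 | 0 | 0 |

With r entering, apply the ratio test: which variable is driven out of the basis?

u3

Column r entries and ratios — u1: 14/1 = 14; u2: 29/4 = 29/4; u3: 17/3 = 17/3.
Smallest ratio is 17/3 in the row of u3, so u3 leaves.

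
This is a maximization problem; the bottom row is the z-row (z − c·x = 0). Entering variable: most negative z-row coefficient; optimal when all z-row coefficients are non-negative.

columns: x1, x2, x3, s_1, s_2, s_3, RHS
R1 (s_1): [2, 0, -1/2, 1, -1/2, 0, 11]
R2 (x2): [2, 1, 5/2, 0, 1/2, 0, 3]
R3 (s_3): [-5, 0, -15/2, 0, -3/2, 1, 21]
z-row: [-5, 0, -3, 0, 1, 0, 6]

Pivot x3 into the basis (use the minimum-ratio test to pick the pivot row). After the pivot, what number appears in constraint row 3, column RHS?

30

Ratio test on column x3 — row 1: entry -1/2 ≤ 0; row 2: 3/(5/2) = 6/5; row 3: entry -15/2 ≤ 0. Minimum is 6/5 at row 2 (x2 leaves); pivot element 5/2.
Divide row 2 by 5/2; eliminate column x3 from the other rows.
Row 3 update in column RHS: 21 − (-15/2)·(6/5) = 30.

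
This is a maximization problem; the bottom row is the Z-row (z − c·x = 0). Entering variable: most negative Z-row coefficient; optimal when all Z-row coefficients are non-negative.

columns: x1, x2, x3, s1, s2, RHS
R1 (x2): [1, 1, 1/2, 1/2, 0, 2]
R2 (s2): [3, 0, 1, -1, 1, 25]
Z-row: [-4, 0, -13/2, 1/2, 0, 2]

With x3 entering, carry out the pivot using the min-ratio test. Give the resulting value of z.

Ratio test on column x3 — row 1: 2/(1/2) = 4; row 2: 25/1 = 25. Minimum is 4 at row 1 (x2 leaves); pivot element 1/2.
Pivot on row 1; the Z-row RHS becomes 2 − (-13/2)·4 = 28.

28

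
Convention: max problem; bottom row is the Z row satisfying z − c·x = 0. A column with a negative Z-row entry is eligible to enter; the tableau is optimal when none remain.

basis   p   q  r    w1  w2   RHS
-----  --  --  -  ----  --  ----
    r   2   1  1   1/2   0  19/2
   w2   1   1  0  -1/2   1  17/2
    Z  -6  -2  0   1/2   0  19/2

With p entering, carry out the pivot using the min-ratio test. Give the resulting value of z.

38

Ratio test on column p — row 1: (19/2)/2 = 19/4; row 2: (17/2)/1 = 17/2. Minimum is 19/4 at row 1 (r leaves); pivot element 2.
Pivot on row 1; the Z-row RHS becomes 19/2 − (-6)·(19/4) = 38.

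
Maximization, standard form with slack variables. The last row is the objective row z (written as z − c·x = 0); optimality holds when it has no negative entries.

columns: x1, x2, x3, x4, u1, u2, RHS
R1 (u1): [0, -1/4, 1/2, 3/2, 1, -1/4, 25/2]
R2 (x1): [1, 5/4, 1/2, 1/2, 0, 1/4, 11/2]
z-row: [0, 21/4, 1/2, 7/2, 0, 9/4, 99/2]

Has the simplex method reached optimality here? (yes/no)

Every z-row coefficient is ≥ 0, so the tableau is optimal.

yes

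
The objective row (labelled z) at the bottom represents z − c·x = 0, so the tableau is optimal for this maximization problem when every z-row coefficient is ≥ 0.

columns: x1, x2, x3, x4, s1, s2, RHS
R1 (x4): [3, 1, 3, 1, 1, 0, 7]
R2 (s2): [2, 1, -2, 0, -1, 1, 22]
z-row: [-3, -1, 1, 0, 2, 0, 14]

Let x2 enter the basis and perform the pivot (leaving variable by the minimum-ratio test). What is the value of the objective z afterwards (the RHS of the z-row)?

Ratio test on column x2 — row 1: 7/1 = 7; row 2: 22/1 = 22. Minimum is 7 at row 1 (x4 leaves); pivot element 1.
Pivot on row 1; the z-row RHS becomes 14 − (-1)·7 = 21.

21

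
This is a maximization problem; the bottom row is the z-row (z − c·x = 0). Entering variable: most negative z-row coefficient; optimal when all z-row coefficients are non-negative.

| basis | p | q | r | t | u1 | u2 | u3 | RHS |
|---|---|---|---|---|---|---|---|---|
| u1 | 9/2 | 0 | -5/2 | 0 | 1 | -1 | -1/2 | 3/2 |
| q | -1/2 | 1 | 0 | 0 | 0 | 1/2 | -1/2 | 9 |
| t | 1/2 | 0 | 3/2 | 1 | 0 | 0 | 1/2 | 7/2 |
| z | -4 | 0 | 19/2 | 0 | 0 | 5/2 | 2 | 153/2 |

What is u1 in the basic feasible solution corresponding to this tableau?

u1 is basic (row 1); its value is the RHS of that row, 3/2.

3/2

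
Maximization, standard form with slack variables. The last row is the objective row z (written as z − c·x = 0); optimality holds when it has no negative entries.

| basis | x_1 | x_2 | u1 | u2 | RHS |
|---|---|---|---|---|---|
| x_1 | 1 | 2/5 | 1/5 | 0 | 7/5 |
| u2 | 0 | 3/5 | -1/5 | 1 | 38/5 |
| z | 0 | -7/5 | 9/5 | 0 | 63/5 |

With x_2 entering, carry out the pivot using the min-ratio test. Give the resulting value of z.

35/2

Ratio test on column x_2 — row 1: (7/5)/(2/5) = 7/2; row 2: (38/5)/(3/5) = 38/3. Minimum is 7/2 at row 1 (x_1 leaves); pivot element 2/5.
Pivot on row 1; the z-row RHS becomes 63/5 − (-7/5)·(7/2) = 35/2.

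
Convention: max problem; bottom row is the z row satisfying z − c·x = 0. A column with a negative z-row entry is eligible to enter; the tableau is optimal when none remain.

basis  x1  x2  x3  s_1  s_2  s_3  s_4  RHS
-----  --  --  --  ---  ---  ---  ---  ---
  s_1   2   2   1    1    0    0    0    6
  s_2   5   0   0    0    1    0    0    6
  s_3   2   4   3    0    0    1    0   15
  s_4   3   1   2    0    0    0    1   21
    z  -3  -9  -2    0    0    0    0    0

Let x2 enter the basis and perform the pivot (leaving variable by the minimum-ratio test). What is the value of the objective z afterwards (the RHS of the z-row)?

27

Ratio test on column x2 — row 1: 6/2 = 3; row 2: entry 0 ≤ 0; row 3: 15/4 = 15/4; row 4: 21/1 = 21. Minimum is 3 at row 1 (s_1 leaves); pivot element 2.
Pivot on row 1; the z-row RHS becomes 0 − (-9)·3 = 27.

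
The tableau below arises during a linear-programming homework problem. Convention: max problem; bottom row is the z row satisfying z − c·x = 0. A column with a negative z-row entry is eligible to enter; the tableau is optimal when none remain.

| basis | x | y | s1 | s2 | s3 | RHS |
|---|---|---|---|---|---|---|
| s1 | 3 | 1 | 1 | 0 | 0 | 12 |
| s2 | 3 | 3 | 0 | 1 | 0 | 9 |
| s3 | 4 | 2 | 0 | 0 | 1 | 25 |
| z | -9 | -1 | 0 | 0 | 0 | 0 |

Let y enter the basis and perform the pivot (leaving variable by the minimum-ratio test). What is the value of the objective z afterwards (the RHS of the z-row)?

Ratio test on column y — row 1: 12/1 = 12; row 2: 9/3 = 3; row 3: 25/2 = 25/2. Minimum is 3 at row 2 (s2 leaves); pivot element 3.
Pivot on row 2; the z-row RHS becomes 0 − (-1)·3 = 3.

3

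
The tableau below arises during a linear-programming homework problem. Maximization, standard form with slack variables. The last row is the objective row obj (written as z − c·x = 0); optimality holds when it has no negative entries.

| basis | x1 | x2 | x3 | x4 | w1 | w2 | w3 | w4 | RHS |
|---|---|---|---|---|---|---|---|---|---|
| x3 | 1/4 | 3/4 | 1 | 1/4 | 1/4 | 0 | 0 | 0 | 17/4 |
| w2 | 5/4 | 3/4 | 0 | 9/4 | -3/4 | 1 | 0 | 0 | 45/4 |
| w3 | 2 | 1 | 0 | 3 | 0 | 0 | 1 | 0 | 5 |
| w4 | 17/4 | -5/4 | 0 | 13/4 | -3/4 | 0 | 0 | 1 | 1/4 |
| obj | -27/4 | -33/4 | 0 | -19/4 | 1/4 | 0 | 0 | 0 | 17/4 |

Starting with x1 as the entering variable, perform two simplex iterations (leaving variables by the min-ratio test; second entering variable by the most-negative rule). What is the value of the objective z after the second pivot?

Ratio test on column x1 — row 1: (17/4)/(1/4) = 17; row 2: (45/4)/(5/4) = 9; row 3: 5/2 = 5/2; row 4: (1/4)/(17/4) = 1/17. Minimum is 1/17 at row 4 (w4 leaves); pivot element 17/4.
Pivot on row 4; the obj-row RHS becomes 17/4 − (-27/4)·(1/17) = 79/17.
Next entering variable (most negative obj-row entry -174/17): x2.
Ratio test on column x2 — row 1: (72/17)/(14/17) = 36/7; row 2: (190/17)/(19/17) = 10; row 3: (83/17)/(27/17) = 83/27; row 4: entry -5/17 ≤ 0. Minimum is 83/27 at row 3 (w3 leaves); pivot element 27/17.
After the second pivot the obj-row RHS is 79/17 − (-174/17)·(83/27) = 325/9.

325/9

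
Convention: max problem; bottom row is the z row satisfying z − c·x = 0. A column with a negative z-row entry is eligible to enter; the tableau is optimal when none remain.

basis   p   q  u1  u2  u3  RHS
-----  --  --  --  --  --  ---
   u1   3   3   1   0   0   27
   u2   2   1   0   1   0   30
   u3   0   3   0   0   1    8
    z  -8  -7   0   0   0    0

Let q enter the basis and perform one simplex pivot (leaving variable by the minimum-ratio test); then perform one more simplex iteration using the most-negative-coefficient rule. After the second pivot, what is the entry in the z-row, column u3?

Ratio test on column q — row 1: 27/3 = 9; row 2: 30/1 = 30; row 3: 8/3 = 8/3. Minimum is 8/3 at row 3 (u3 leaves); pivot element 3.
Divide row 3 by 3; eliminate column q from the other rows.
Second iteration: most negative z-row entry is -8 in column p, so p enters.
Ratio test on column p — row 1: 19/3 = 19/3; row 2: (82/3)/2 = 41/3; row 3: entry 0 ≤ 0. Minimum is 19/3 at row 1 (u1 leaves); pivot element 3.
Divide row 1 by 3; eliminate column p from the other rows.
After both pivots, the entry at the z-row, column u3 is -1/3.

-1/3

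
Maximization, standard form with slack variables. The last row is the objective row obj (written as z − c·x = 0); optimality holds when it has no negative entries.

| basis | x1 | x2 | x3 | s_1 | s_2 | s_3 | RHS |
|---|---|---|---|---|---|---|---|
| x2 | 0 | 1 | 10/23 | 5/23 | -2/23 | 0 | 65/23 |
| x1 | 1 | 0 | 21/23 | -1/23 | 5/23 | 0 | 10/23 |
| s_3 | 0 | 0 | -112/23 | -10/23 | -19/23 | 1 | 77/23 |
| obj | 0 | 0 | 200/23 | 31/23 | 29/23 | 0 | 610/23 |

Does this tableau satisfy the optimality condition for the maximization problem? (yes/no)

Every obj-row coefficient is ≥ 0, so the tableau is optimal.

yes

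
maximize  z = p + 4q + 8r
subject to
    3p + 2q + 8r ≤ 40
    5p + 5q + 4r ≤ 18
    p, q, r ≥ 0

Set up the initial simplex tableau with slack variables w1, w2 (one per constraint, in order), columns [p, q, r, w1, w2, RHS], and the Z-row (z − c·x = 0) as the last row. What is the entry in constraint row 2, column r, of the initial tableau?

4

Constraint 2 has coefficient 4 on r.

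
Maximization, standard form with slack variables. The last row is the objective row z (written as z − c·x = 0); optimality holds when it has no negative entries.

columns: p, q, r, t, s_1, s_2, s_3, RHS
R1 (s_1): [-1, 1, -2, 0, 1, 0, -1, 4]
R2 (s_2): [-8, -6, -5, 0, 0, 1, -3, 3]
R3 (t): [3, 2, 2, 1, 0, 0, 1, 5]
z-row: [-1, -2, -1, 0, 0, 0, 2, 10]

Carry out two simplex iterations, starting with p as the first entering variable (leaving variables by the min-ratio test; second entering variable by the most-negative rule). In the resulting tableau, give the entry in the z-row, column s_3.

3

Ratio test on column p — row 1: entry -1 ≤ 0; row 2: entry -8 ≤ 0; row 3: 5/3 = 5/3. Minimum is 5/3 at row 3 (t leaves); pivot element 3.
Divide row 3 by 3; eliminate column p from the other rows.
Second iteration: most negative z-row entry is -4/3 in column q, so q enters.
Ratio test on column q — row 1: (17/3)/(5/3) = 17/5; row 2: entry -2/3 ≤ 0; row 3: (5/3)/(2/3) = 5/2. Minimum is 5/2 at row 3 (p leaves); pivot element 2/3.
Divide row 3 by 2/3; eliminate column q from the other rows.
After both pivots, the entry at the z-row, column s_3 is 3.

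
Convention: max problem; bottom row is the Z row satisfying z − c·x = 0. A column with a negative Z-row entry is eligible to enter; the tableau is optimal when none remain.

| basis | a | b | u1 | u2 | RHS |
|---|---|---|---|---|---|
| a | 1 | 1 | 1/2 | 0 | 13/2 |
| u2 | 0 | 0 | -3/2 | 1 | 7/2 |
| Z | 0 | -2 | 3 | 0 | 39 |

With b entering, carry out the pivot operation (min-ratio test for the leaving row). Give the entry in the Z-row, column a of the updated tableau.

Ratio test on column b — row 1: (13/2)/1 = 13/2; row 2: entry 0 ≤ 0. Minimum is 13/2 at row 1 (a leaves); pivot element 1.
Divide row 1 by 1; eliminate column b from the other rows.
Z-row update in column a: 0 − (-2)·1 = 2.

2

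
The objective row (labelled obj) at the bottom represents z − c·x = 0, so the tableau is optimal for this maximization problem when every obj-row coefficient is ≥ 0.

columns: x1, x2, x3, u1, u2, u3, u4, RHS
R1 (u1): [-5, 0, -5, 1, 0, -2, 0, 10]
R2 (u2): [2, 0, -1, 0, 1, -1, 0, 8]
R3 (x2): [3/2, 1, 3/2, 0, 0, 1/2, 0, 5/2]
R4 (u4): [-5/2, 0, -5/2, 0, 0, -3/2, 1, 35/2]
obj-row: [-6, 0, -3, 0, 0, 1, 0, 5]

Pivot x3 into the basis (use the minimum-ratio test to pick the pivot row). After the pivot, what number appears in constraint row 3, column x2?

Ratio test on column x3 — row 1: entry -5 ≤ 0; row 2: entry -1 ≤ 0; row 3: (5/2)/(3/2) = 5/3; row 4: entry -5/2 ≤ 0. Minimum is 5/3 at row 3 (x2 leaves); pivot element 3/2.
Divide row 3 by 3/2; eliminate column x3 from the other rows.
In the new row 3, the x2 entry is the old entry divided by the pivot: 1/(3/2) = 2/3.

2/3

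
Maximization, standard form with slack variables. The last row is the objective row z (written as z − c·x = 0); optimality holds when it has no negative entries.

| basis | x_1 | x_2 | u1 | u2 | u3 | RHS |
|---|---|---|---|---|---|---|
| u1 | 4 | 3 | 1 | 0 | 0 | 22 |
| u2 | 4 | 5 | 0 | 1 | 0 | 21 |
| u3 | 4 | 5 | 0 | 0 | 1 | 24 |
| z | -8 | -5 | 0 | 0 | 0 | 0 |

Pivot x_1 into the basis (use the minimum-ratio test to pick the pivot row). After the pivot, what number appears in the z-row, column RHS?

Ratio test on column x_1 — row 1: 22/4 = 11/2; row 2: 21/4 = 21/4; row 3: 24/4 = 6. Minimum is 21/4 at row 2 (u2 leaves); pivot element 4.
Divide row 2 by 4; eliminate column x_1 from the other rows.
z-row update in column RHS: 0 − (-8)·(21/4) = 42.

42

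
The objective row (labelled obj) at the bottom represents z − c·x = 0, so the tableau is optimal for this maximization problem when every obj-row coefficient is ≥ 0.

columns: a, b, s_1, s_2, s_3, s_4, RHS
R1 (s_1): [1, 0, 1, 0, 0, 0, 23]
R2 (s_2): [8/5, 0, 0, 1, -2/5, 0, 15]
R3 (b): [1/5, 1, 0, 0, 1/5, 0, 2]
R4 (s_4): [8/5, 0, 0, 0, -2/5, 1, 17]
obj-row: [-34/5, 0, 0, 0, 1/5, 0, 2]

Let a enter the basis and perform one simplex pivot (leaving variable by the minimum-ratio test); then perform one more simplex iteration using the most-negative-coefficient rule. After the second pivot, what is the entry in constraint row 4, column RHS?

2

Ratio test on column a — row 1: 23/1 = 23; row 2: 15/(8/5) = 75/8; row 3: 2/(1/5) = 10; row 4: 17/(8/5) = 85/8. Minimum is 75/8 at row 2 (s_2 leaves); pivot element 8/5.
Divide row 2 by 8/5; eliminate column a from the other rows.
Second iteration: most negative obj-row entry is -3/2 in column s_3, so s_3 enters.
Ratio test on column s_3 — row 1: (109/8)/(1/4) = 109/2; row 2: entry -1/4 ≤ 0; row 3: (1/8)/(1/4) = 1/2; row 4: entry 0 ≤ 0. Minimum is 1/2 at row 3 (b leaves); pivot element 1/4.
Divide row 3 by 1/4; eliminate column s_3 from the other rows.
After both pivots, the entry at constraint row 4, column RHS is 2.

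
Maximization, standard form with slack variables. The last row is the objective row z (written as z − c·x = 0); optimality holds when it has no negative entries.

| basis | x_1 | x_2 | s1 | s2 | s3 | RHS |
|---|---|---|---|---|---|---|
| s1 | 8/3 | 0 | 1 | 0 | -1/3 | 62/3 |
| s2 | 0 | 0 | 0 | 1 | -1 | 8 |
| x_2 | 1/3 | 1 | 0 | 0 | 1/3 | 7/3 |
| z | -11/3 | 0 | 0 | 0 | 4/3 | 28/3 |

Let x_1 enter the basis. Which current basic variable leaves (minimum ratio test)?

Column x_1 entries and ratios — s1: (62/3)/(8/3) = 31/4; s2: 0 ≤ 0, skip; x_2: (7/3)/(1/3) = 7.
Smallest ratio is 7 in the row of x_2, so x_2 leaves.

x_2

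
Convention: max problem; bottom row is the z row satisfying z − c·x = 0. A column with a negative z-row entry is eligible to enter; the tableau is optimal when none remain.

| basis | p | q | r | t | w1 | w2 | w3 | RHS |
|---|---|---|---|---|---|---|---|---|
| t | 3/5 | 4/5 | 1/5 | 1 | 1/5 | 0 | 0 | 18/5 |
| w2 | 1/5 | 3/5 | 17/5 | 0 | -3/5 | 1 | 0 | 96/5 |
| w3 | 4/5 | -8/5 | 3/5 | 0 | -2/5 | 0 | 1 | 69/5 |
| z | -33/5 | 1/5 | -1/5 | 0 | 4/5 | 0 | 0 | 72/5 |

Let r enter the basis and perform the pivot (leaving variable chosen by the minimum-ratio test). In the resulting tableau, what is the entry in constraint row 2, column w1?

Ratio test on column r — row 1: (18/5)/(1/5) = 18; row 2: (96/5)/(17/5) = 96/17; row 3: (69/5)/(3/5) = 23. Minimum is 96/17 at row 2 (w2 leaves); pivot element 17/5.
Divide row 2 by 17/5; eliminate column r from the other rows.
In the new row 2, the w1 entry is the old entry divided by the pivot: (-3/5)/(17/5) = -3/17.

-3/17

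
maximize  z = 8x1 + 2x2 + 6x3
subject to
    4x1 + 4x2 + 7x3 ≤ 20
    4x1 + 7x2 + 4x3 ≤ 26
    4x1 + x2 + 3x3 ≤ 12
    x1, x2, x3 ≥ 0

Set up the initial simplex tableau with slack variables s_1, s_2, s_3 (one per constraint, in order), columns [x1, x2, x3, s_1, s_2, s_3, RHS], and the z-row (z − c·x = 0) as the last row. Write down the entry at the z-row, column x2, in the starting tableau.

-2

The z-row carries the negated objective coefficients: the x2 entry is -2.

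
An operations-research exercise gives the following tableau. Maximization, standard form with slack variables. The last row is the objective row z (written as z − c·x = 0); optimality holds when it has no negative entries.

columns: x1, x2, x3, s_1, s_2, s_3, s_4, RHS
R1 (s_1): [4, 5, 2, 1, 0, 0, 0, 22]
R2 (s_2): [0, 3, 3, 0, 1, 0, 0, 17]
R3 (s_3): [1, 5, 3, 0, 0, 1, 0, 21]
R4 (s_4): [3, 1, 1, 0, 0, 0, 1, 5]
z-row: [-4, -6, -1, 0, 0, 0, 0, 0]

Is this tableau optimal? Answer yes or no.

no

The z-row has a negative entry -6 in column x2, so it is not optimal.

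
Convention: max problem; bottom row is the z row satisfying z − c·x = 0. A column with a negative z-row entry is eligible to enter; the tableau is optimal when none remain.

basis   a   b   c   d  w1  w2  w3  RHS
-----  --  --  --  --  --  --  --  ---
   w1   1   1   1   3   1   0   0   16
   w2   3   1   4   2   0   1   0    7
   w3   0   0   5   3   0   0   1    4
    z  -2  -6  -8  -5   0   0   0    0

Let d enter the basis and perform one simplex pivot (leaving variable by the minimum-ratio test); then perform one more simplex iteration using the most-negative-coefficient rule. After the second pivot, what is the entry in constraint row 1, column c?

Ratio test on column d — row 1: 16/3 = 16/3; row 2: 7/2 = 7/2; row 3: 4/3 = 4/3. Minimum is 4/3 at row 3 (w3 leaves); pivot element 3.
Divide row 3 by 3; eliminate column d from the other rows.
Second iteration: most negative z-row entry is -6 in column b, so b enters.
Ratio test on column b — row 1: 12/1 = 12; row 2: (13/3)/1 = 13/3; row 3: entry 0 ≤ 0. Minimum is 13/3 at row 2 (w2 leaves); pivot element 1.
Divide row 2 by 1; eliminate column b from the other rows.
After both pivots, the entry at constraint row 1, column c is -14/3.

-14/3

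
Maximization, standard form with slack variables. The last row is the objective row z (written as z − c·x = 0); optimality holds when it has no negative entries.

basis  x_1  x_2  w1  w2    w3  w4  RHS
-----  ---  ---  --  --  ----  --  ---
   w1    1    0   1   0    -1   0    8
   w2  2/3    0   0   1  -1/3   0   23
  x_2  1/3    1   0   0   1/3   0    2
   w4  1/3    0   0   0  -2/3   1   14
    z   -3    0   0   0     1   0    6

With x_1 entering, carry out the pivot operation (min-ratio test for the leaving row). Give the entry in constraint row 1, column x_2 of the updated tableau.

Ratio test on column x_1 — row 1: 8/1 = 8; row 2: 23/(2/3) = 69/2; row 3: 2/(1/3) = 6; row 4: 14/(1/3) = 42. Minimum is 6 at row 3 (x_2 leaves); pivot element 1/3.
Divide row 3 by 1/3; eliminate column x_1 from the other rows.
Row 1 update in column x_2: 0 − 1·3 = -3.

-3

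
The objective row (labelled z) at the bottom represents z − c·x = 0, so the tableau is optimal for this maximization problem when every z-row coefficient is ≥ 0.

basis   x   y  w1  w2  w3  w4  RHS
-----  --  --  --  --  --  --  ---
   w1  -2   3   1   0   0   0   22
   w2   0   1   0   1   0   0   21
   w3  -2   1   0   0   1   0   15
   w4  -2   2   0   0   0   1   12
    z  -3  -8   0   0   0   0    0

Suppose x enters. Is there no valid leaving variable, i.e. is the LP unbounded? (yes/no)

Every constraint-row entry in column x is ≤ 0, so increasing x is unbounded.

yes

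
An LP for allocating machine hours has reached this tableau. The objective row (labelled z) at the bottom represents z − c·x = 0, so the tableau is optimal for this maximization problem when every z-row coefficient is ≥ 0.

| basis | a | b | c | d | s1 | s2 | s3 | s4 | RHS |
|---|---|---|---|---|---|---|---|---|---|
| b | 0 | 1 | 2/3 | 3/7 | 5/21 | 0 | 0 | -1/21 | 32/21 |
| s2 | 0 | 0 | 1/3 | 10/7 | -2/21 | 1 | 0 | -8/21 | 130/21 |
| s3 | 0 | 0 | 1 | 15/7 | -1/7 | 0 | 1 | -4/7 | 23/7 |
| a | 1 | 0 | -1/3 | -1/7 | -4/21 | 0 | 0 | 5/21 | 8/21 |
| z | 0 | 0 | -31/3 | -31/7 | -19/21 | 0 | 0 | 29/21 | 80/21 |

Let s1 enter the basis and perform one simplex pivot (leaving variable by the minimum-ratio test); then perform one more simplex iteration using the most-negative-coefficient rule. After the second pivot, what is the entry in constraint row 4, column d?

1/14

Ratio test on column s1 — row 1: (32/21)/(5/21) = 32/5; row 2: entry -2/21 ≤ 0; row 3: entry -1/7 ≤ 0; row 4: entry -4/21 ≤ 0. Minimum is 32/5 at row 1 (b leaves); pivot element 5/21.
Divide row 1 by 5/21; eliminate column s1 from the other rows.
Second iteration: most negative z-row entry is -39/5 in column c, so c enters.
Ratio test on column c — row 1: (32/5)/(14/5) = 16/7; row 2: (34/5)/(3/5) = 34/3; row 3: (21/5)/(7/5) = 3; row 4: (8/5)/(1/5) = 8. Minimum is 16/7 at row 1 (s1 leaves); pivot element 14/5.
Divide row 1 by 14/5; eliminate column c from the other rows.
After both pivots, the entry at constraint row 4, column d is 1/14.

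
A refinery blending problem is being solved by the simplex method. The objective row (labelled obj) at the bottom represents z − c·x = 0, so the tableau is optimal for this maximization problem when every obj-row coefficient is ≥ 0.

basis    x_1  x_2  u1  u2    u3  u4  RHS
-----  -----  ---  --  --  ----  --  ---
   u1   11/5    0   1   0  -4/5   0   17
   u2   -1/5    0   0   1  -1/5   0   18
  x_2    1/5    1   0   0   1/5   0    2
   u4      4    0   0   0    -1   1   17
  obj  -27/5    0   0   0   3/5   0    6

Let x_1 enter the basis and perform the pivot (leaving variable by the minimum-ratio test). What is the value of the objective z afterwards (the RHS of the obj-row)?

579/20

Ratio test on column x_1 — row 1: 17/(11/5) = 85/11; row 2: entry -1/5 ≤ 0; row 3: 2/(1/5) = 10; row 4: 17/4 = 17/4. Minimum is 17/4 at row 4 (u4 leaves); pivot element 4.
Pivot on row 4; the obj-row RHS becomes 6 − (-27/5)·(17/4) = 579/20.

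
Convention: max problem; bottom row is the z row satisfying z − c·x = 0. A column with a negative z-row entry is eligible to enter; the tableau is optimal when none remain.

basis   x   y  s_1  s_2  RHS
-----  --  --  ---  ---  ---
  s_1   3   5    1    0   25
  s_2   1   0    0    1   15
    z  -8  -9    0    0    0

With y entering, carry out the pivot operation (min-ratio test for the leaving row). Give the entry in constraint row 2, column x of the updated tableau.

Ratio test on column y — row 1: 25/5 = 5; row 2: entry 0 ≤ 0. Minimum is 5 at row 1 (s_1 leaves); pivot element 5.
Divide row 1 by 5; eliminate column y from the other rows.
Row 2 update in column x: 1 − 0·(3/5) = 1.

1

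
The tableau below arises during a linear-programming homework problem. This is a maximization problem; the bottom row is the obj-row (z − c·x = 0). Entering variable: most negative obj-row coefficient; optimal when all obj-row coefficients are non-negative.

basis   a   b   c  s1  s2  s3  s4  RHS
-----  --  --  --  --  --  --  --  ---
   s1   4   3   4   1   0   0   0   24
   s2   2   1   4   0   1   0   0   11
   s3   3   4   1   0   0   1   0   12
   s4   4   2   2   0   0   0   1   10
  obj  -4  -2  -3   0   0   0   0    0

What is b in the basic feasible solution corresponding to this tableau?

b is not in the basis, so in the current basic feasible solution b = 0.

0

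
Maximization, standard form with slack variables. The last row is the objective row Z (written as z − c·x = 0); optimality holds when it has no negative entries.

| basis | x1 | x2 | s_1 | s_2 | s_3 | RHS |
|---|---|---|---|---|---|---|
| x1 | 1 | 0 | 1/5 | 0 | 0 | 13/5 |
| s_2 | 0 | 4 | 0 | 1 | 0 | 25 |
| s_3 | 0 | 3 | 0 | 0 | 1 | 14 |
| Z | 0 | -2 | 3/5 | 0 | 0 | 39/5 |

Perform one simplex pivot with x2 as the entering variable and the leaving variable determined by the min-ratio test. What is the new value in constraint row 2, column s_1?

0

Ratio test on column x2 — row 1: entry 0 ≤ 0; row 2: 25/4 = 25/4; row 3: 14/3 = 14/3. Minimum is 14/3 at row 3 (s_3 leaves); pivot element 3.
Divide row 3 by 3; eliminate column x2 from the other rows.
Row 2 update in column s_1: 0 − 4·0 = 0.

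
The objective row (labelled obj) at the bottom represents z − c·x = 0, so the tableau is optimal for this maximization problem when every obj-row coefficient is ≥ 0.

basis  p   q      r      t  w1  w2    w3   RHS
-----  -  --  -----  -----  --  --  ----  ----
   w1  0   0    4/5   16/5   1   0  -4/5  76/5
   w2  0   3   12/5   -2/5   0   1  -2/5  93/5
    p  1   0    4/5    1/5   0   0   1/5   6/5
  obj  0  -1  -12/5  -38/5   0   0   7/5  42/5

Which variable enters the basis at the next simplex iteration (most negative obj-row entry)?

t

Negative obj-row entries: q: -1, r: -12/5, t: -38/5.
The most negative is -38/5 in column t, so t enters.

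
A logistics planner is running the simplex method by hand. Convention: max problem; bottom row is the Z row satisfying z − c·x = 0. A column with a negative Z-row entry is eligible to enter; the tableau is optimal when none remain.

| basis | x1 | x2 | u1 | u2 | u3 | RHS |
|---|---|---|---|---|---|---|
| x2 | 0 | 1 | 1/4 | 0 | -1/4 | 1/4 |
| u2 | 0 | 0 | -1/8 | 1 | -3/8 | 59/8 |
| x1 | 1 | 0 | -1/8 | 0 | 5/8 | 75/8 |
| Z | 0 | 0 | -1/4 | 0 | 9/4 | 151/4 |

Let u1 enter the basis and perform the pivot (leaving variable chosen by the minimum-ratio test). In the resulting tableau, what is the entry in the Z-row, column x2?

1

Ratio test on column u1 — row 1: (1/4)/(1/4) = 1; row 2: entry -1/8 ≤ 0; row 3: entry -1/8 ≤ 0. Minimum is 1 at row 1 (x2 leaves); pivot element 1/4.
Divide row 1 by 1/4; eliminate column u1 from the other rows.
Z-row update in column x2: 0 − (-1/4)·4 = 1.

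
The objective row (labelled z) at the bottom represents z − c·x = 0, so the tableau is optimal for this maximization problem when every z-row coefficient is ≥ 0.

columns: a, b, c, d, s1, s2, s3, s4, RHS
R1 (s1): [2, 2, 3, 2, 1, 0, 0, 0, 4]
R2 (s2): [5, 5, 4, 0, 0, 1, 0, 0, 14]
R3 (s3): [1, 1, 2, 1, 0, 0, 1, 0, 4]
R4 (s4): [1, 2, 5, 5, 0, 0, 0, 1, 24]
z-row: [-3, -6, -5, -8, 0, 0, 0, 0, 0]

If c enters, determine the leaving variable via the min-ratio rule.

Column c entries and ratios — s1: 4/3 = 4/3; s2: 14/4 = 7/2; s3: 4/2 = 2; s4: 24/5 = 24/5.
Smallest ratio is 4/3 in the row of s1, so s1 leaves.

s1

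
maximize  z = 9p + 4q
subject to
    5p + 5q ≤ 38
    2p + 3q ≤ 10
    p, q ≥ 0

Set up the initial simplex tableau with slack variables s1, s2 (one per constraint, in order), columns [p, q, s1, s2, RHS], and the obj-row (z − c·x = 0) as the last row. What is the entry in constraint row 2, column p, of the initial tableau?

Constraint 2 has coefficient 2 on p.

2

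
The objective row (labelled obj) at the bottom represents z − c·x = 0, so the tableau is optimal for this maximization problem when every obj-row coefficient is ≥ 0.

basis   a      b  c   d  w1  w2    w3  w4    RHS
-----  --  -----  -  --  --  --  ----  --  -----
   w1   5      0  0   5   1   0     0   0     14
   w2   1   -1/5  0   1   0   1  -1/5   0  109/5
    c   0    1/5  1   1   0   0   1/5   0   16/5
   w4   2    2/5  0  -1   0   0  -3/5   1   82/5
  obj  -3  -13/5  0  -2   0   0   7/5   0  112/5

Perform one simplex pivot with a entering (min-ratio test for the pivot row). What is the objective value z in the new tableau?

Ratio test on column a — row 1: 14/5 = 14/5; row 2: (109/5)/1 = 109/5; row 3: entry 0 ≤ 0; row 4: (82/5)/2 = 41/5. Minimum is 14/5 at row 1 (w1 leaves); pivot element 5.
Pivot on row 1; the obj-row RHS becomes 112/5 − (-3)·(14/5) = 154/5.

154/5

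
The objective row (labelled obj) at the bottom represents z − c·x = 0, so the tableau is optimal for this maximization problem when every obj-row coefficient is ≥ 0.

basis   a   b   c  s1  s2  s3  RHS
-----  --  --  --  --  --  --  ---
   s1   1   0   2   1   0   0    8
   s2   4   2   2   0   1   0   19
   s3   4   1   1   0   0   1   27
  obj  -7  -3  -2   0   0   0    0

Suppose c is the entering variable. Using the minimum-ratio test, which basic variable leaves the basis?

s1

Column c entries and ratios — s1: 8/2 = 4; s2: 19/2 = 19/2; s3: 27/1 = 27.
Smallest ratio is 4 in the row of s1, so s1 leaves.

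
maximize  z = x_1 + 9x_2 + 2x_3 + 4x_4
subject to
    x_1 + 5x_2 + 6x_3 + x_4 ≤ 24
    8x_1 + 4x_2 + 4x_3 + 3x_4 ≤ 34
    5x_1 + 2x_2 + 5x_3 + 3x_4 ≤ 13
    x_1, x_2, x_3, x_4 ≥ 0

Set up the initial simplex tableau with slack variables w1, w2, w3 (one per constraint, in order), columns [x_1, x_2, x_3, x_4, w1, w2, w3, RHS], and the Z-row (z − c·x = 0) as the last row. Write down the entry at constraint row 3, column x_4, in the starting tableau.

Constraint 3 has coefficient 3 on x_4.

3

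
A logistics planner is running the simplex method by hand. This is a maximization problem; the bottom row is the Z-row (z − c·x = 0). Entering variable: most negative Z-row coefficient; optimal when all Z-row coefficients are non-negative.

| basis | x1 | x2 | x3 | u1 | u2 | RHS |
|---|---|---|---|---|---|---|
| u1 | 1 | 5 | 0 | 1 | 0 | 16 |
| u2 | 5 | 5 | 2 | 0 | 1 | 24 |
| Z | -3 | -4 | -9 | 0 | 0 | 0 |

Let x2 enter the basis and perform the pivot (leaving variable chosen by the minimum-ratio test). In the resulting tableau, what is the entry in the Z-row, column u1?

Ratio test on column x2 — row 1: 16/5 = 16/5; row 2: 24/5 = 24/5. Minimum is 16/5 at row 1 (u1 leaves); pivot element 5.
Divide row 1 by 5; eliminate column x2 from the other rows.
Z-row update in column u1: 0 − (-4)·(1/5) = 4/5.

4/5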